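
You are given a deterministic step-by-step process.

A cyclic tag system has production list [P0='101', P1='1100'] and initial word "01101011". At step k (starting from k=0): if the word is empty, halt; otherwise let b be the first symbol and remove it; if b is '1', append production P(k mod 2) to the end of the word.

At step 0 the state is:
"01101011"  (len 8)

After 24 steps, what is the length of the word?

0) "01101011"  (len 8)
1) "1101011"  (len 7)
2) "1010111100"  (len 10)
3) "010111100101"  (len 12)
4) "10111100101"  (len 11)
5) "0111100101101"  (len 13)
6) "111100101101"  (len 12)
7) "11100101101101"  (len 14)
8) "11001011011011100"  (len 17)
9) "1001011011011100101"  (len 19)
10) "0010110110111001011100"  (len 22)
11) "010110110111001011100"  (len 21)
12) "10110110111001011100"  (len 20)
13) "0110110111001011100101"  (len 22)
14) "110110111001011100101"  (len 21)
15) "10110111001011100101101"  (len 23)
16) "01101110010111001011011100"  (len 26)
17) "1101110010111001011011100"  (len 25)
18) "1011100101110010110111001100"  (len 28)
19) "011100101110010110111001100101"  (len 30)
20) "11100101110010110111001100101"  (len 29)
21) "1100101110010110111001100101101"  (len 31)
22) "1001011100101101110011001011011100"  (len 34)
23) "001011100101101110011001011011100101"  (len 36)
24) "01011100101101110011001011011100101"  (len 35)

35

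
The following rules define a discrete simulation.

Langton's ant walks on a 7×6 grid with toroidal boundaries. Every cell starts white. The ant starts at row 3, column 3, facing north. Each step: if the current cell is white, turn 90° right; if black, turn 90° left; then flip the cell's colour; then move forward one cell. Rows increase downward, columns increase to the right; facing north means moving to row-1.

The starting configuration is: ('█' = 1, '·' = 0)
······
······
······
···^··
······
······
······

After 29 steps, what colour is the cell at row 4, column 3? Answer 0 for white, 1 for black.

0) ······
······
······
···^··
······
······
······
1) ······
······
······
···█>·
······
······
······
2) ······
······
······
···██·
····v·
······
······
3) ······
······
······
···██·
···<█·
······
······
4) ······
······
······
···^█·
···██·
······
······
5) ······
······
······
··<·█·
···██·
······
······
6) ······
······
··^···
··█·█·
···██·
······
······
7) ······
······
··█>··
··█·█·
···██·
······
······
8) ······
······
··██··
··█v█·
···██·
······
······
9) ······
······
··██··
··<██·
···██·
······
······
10) ······
······
··██··
···██·
··v██·
······
······
11) ······
······
··██··
···██·
·<███·
······
······
12) ······
······
··██··
·^·██·
·████·
······
······
13) ······
······
··██··
·█>██·
·████·
······
······
14) ······
······
··██··
·████·
·█v██·
······
······
15) ······
······
··██··
·████·
·█·>█·
······
······
16) ······
······
··██··
·██^█·
·█··█·
······
······
17) ······
······
··██··
·█<·█·
·█··█·
······
······
18) ······
······
··██··
·█··█·
·█v·█·
······
······
19) ······
······
··██··
·█··█·
·<█·█·
······
······
20) ······
······
··██··
·█··█·
··█·█·
·v····
······
21) ······
······
··██··
·█··█·
··█·█·
<█····
······
22) ······
······
··██··
·█··█·
^·█·█·
██····
······
23) ······
······
··██··
·█··█·
█>█·█·
██····
······
24) ······
······
··██··
·█··█·
███·█·
█v····
······
25) ······
······
··██··
·█··█·
███·█·
█·>···
······
26) ······
······
··██··
·█··█·
███·█·
█·█···
··v···
27) ······
······
··██··
·█··█·
███·█·
█·█···
·<█···
28) ······
······
··██··
·█··█·
███·█·
█^█···
·██···
29) ······
······
··██··
·█··█·
███·█·
██>···
·██···

0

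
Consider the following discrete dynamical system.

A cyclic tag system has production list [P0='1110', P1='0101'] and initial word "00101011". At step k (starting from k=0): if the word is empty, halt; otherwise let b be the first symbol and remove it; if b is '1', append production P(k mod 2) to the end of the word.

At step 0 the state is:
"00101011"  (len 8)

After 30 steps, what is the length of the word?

54

0) "00101011"  (len 8)
1) "0101011"  (len 7)
2) "101011"  (len 6)
3) "010111110"  (len 9)
4) "10111110"  (len 8)
5) "01111101110"  (len 11)
6) "1111101110"  (len 10)
7) "1111011101110"  (len 13)
8) "1110111011100101"  (len 16)
9) "1101110111001011110"  (len 19)
10) "1011101110010111100101"  (len 22)
11) "0111011100101111001011110"  (len 25)
12) "111011100101111001011110"  (len 24)
13) "110111001011110010111101110"  (len 27)
14) "101110010111100101111011100101"  (len 30)
15) "011100101111001011110111001011110"  (len 33)
16) "11100101111001011110111001011110"  (len 32)
17) "11001011110010111101110010111101110"  (len 35)
18) "10010111100101111011100101111011100101"  (len 38)
19) "00101111001011110111001011110111001011110"  (len 41)
20) "0101111001011110111001011110111001011110"  (len 40)
21) "101111001011110111001011110111001011110"  (len 39)
22) "011110010111101110010111101110010111100101"  (len 42)
23) "11110010111101110010111101110010111100101"  (len 41)
24) "11100101111011100101111011100101111001010101"  (len 44)
25) "11001011110111001011110111001011110010101011110"  (len 47)
26) "10010111101110010111101110010111100101010111100101"  (len 50)
27) "00101111011100101111011100101111001010101111001011110"  (len 53)
28) "0101111011100101111011100101111001010101111001011110"  (len 52)
29) "101111011100101111011100101111001010101111001011110"  (len 51)
30) "011110111001011110111001011110010101011110010111100101"  (len 54)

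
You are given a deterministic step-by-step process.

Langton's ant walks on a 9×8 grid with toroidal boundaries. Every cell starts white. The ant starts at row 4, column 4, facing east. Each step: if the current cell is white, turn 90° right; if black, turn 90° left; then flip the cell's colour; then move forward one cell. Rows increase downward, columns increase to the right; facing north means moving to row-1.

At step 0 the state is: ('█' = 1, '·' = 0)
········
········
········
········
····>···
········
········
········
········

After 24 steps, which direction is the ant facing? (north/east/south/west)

0) ········
········
········
········
····>···
········
········
········
········
1) ········
········
········
········
····█···
····v···
········
········
········
2) ········
········
········
········
····█···
···<█···
········
········
········
3) ········
········
········
········
···^█···
···██···
········
········
········
4) ········
········
········
········
···█>···
···██···
········
········
········
5) ········
········
········
····^···
···█····
···██···
········
········
········
6) ········
········
········
····█>··
···█····
···██···
········
········
········
7) ········
········
········
····██··
···█·v··
···██···
········
········
········
8) ········
········
········
····██··
···█<█··
···██···
········
········
········
9) ········
········
········
····^█··
···███··
···██···
········
········
········
10) ········
········
········
···<·█··
···███··
···██···
········
········
········
11) ········
········
···^····
···█·█··
···███··
···██···
········
········
········
12) ········
········
···█>···
···█·█··
···███··
···██···
········
········
········
13) ········
········
···██···
···█v█··
···███··
···██···
········
········
········
14) ········
········
···██···
···<██··
···███··
···██···
········
········
········
15) ········
········
···██···
····██··
···v██··
···██···
········
········
········
16) ········
········
···██···
····██··
····>█··
···██···
········
········
········
17) ········
········
···██···
····^█··
·····█··
···██···
········
········
········
18) ········
········
···██···
···<·█··
·····█··
···██···
········
········
········
19) ········
········
···^█···
···█·█··
·····█··
···██···
········
········
········
20) ········
········
··<·█···
···█·█··
·····█··
···██···
········
········
········
21) ········
··^·····
··█·█···
···█·█··
·····█··
···██···
········
········
········
22) ········
··█>····
··█·█···
···█·█··
·····█··
···██···
········
········
········
23) ········
··██····
··█v█···
···█·█··
·····█··
···██···
········
········
········
24) ········
··██····
··<██···
···█·█··
·····█··
···██···
········
········
········

west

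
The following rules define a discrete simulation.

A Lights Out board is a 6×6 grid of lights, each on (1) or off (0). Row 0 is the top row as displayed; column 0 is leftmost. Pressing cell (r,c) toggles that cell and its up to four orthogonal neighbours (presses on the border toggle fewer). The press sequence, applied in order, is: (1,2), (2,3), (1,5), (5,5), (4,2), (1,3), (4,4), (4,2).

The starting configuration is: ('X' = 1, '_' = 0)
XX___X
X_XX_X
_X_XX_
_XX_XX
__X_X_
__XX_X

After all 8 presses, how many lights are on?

18

[0] XX___X
X_XX_X
_X_XX_
_XX_XX
__X_X_
__XX_X
[1] XXX__X
XX___X
_XXXX_
_XX_XX
__X_X_
__XX_X
[2] XXX__X
XX_X_X
_X____
_XXXXX
__X_X_
__XX_X
[3] XXX___
XX_XX_
_X___X
_XXXXX
__X_X_
__XX_X
[4] XXX___
XX_XX_
_X___X
_XXXXX
__X_XX
__XXX_
[5] XXX___
XX_XX_
_X___X
_X_XXX
_X_XXX
___XX_
[6] XXXX__
XXX___
_X_X_X
_X_XXX
_X_XXX
___XX_
[7] XXXX__
XXX___
_X_X_X
_X_X_X
_X____
___X__
[8] XXXX__
XXX___
_X_X_X
_XXX_X
__XX__
__XX__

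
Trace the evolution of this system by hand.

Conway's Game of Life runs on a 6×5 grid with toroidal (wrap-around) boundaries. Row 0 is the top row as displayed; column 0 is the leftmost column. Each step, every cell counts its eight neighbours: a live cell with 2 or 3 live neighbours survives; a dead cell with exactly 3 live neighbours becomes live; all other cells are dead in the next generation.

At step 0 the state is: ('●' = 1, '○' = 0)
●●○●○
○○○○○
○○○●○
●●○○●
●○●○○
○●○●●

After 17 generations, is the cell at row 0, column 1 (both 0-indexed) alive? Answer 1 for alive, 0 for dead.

k=0  ●●○●○
○○○○○
○○○●○
●●○○●
●○●○○
○●○●●
k=1  ●●○●○
○○●○●
●○○○●
●●●●●
○○●○○
○○○●○
k=2  ●●○●○
○○●○○
○○○○○
○○●○○
●○○○○
○●○●●
k=3  ●●○●○
○●●○○
○○○○○
○○○○○
●●●●●
○●○●○
k=4  ●○○●●
●●●○○
○○○○○
●●●●●
●●○●●
○○○○○
k=5  ●○●●●
●●●●○
○○○○○
○○○○○
○○○○○
○●●○○
k=6  ○○○○○
●○○○○
○●●○○
○○○○○
○○○○○
●●●○●
k=7  ○○○○●
○●○○○
○●○○○
○○○○○
●●○○○
●●○○○
k=8  ○●○○○
●○○○○
○○○○○
●●○○○
●●○○○
○●○○●
k=9  ○●○○○
○○○○○
●●○○○
●●○○○
○○●○●
○●●○○
k=10  ○●●○○
●●○○○
●●○○○
○○●○●
○○●●○
●●●●○
k=11  ○○○●●
○○○○○
○○●○●
●○●○●
●○○○○
●○○○●
k=12  ●○○●●
○○○○●
●●○○●
●○○○●
○○○●○
●○○●○
k=13  ●○○●○
○●○○○
○●○●○
○●○●○
●○○●○
●○●●○
k=14  ●○○●○
●●○○●
●●○○○
●●○●○
●○○●○
●○●●○
k=15  ○○○●○
○○●○○
○○○○○
○○○○○
●○○●○
●○●●○
k=16  ○●○●●
○○○○○
○○○○○
○○○○○
○●●●○
○●●●○
k=17  ●●○●●
○○○○○
○○○○○
○○●○○
○●○●○
○○○○○

1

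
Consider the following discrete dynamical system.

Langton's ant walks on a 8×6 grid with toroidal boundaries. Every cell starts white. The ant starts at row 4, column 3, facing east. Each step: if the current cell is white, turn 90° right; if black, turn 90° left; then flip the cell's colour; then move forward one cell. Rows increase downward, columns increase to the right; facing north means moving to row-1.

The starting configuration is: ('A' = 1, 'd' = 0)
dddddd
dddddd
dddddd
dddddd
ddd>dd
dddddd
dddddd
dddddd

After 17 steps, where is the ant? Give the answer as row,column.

step 0: dddddd
dddddd
dddddd
dddddd
ddd>dd
dddddd
dddddd
dddddd
step 1: dddddd
dddddd
dddddd
dddddd
dddAdd
dddvdd
dddddd
dddddd
step 2: dddddd
dddddd
dddddd
dddddd
dddAdd
dd<Add
dddddd
dddddd
step 3: dddddd
dddddd
dddddd
dddddd
dd^Add
ddAAdd
dddddd
dddddd
step 4: dddddd
dddddd
dddddd
dddddd
ddA>dd
ddAAdd
dddddd
dddddd
step 5: dddddd
dddddd
dddddd
ddd^dd
ddAddd
ddAAdd
dddddd
dddddd
step 6: dddddd
dddddd
dddddd
dddA>d
ddAddd
ddAAdd
dddddd
dddddd
step 7: dddddd
dddddd
dddddd
dddAAd
ddAdvd
ddAAdd
dddddd
dddddd
step 8: dddddd
dddddd
dddddd
dddAAd
ddA<Ad
ddAAdd
dddddd
dddddd
step 9: dddddd
dddddd
dddddd
ddd^Ad
ddAAAd
ddAAdd
dddddd
dddddd
step 10: dddddd
dddddd
dddddd
dd<dAd
ddAAAd
ddAAdd
dddddd
dddddd
step 11: dddddd
dddddd
dd^ddd
ddAdAd
ddAAAd
ddAAdd
dddddd
dddddd
step 12: dddddd
dddddd
ddA>dd
ddAdAd
ddAAAd
ddAAdd
dddddd
dddddd
step 13: dddddd
dddddd
ddAAdd
ddAvAd
ddAAAd
ddAAdd
dddddd
dddddd
step 14: dddddd
dddddd
ddAAdd
dd<AAd
ddAAAd
ddAAdd
dddddd
dddddd
step 15: dddddd
dddddd
ddAAdd
dddAAd
ddvAAd
ddAAdd
dddddd
dddddd
step 16: dddddd
dddddd
ddAAdd
dddAAd
ddd>Ad
ddAAdd
dddddd
dddddd
step 17: dddddd
dddddd
ddAAdd
ddd^Ad
ddddAd
ddAAdd
dddddd
dddddd

3,3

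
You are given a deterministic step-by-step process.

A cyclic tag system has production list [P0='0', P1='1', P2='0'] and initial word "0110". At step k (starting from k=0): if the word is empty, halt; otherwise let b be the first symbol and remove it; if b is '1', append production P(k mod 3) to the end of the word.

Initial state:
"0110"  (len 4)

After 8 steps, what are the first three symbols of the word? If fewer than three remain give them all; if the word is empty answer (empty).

(empty)

0) "0110"  (len 4)
1) "110"  (len 3)
2) "101"  (len 3)
3) "010"  (len 3)
4) "10"  (len 2)
5) "01"  (len 2)
6) "1"  (len 1)
7) "0"  (len 1)
8) (halted — word empty)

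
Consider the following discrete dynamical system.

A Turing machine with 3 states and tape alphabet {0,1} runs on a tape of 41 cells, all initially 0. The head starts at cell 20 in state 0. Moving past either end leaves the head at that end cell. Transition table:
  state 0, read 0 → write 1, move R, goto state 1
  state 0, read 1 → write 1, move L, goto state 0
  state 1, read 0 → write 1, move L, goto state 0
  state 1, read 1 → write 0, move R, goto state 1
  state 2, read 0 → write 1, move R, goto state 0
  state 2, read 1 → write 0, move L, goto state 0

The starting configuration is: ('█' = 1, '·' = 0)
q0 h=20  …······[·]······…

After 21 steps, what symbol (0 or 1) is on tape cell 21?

[0] q0 h=20  …······[·]······…
[1] q1 h=21  …·····█[·]······…
[2] q0 h=20  …······[█]█·····…
[3] q0 h=19  …······[·]██····…
[4] q1 h=20  …·····█[█]█·····…
[5] q1 h=21  …····█·[█]······…
[6] q1 h=22  …···█··[·]······…
[7] q0 h=21  …····█·[·]█·····…
[8] q1 h=22  …···█·█[█]······…
[9] q1 h=23  …··█·█·[·]······…
[10] q0 h=22  …···█·█[·]█·····…
[11] q1 h=23  …··█·██[█]······…
[12] q1 h=24  …·█·██·[·]······…
[13] q0 h=23  …··█·██[·]█·····…
[14] q1 h=24  …·█·███[█]······…
[15] q1 h=25  …█·███·[·]······…
[16] q0 h=24  …·█·███[·]█·····…
[17] q1 h=25  …█·████[█]······…
[18] q1 h=26  …·████·[·]······…
[19] q0 h=25  …█·████[·]█·····…
[20] q1 h=26  …·█████[█]······…
[21] q1 h=27  …█████·[·]······…

1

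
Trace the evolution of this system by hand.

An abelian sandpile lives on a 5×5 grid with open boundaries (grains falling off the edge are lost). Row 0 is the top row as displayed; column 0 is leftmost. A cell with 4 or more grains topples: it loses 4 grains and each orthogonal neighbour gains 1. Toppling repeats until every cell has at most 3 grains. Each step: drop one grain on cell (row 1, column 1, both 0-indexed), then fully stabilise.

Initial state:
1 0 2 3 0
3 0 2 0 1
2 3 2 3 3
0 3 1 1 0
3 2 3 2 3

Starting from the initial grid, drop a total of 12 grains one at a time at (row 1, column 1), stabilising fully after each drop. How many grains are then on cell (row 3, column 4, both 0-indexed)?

gen 0: 1 0 2 3 0
3 0 2 0 1
2 3 2 3 3
0 3 1 1 0
3 2 3 2 3
gen 1: 1 0 2 3 0
3 1 2 0 1
2 3 2 3 3
0 3 1 1 0
3 2 3 2 3
gen 2: 1 0 2 3 0
3 2 2 0 1
2 3 2 3 3
0 3 1 1 0
3 2 3 2 3
gen 3: 1 0 2 3 0
3 3 2 0 1
2 3 2 3 3
0 3 1 1 0
3 2 3 2 3
gen 4: 2 1 2 3 0
1 2 3 0 1
0 2 3 3 3
2 0 2 1 0
3 3 3 2 3
gen 5: 2 1 2 3 0
1 3 3 0 1
0 2 3 3 3
2 0 2 1 0
3 3 3 2 3
gen 6: 2 2 3 3 0
2 2 1 2 2
1 0 2 1 0
2 1 3 2 1
3 3 3 2 3
gen 7: 2 2 3 3 0
2 3 1 2 2
1 0 2 1 0
2 1 3 2 1
3 3 3 2 3
gen 8: 2 3 3 3 0
3 0 2 2 2
1 1 2 1 0
2 1 3 2 1
3 3 3 2 3
gen 9: 2 3 3 3 0
3 1 2 2 2
1 1 2 1 0
2 1 3 2 1
3 3 3 2 3
gen 10: 2 3 3 3 0
3 2 2 2 2
1 1 2 1 0
2 1 3 2 1
3 3 3 2 3
gen 11: 2 3 3 3 0
3 3 2 2 2
1 1 2 1 0
2 1 3 2 1
3 3 3 2 3
gen 12: 0 2 2 1 1
1 3 1 0 3
2 2 3 2 0
2 1 3 2 1
3 3 3 2 3

1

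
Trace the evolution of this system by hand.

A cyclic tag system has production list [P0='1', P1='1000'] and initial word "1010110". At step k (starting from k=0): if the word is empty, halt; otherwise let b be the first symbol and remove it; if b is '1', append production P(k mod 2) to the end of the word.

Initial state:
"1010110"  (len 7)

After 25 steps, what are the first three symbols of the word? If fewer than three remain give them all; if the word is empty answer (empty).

t=0: "1010110"  (len 7)
t=1: "0101101"  (len 7)
t=2: "101101"  (len 6)
t=3: "011011"  (len 6)
t=4: "11011"  (len 5)
t=5: "10111"  (len 5)
t=6: "01111000"  (len 8)
t=7: "1111000"  (len 7)
t=8: "1110001000"  (len 10)
t=9: "1100010001"  (len 10)
t=10: "1000100011000"  (len 13)
t=11: "0001000110001"  (len 13)
t=12: "001000110001"  (len 12)
t=13: "01000110001"  (len 11)
t=14: "1000110001"  (len 10)
t=15: "0001100011"  (len 10)
t=16: "001100011"  (len 9)
t=17: "01100011"  (len 8)
t=18: "1100011"  (len 7)
t=19: "1000111"  (len 7)
t=20: "0001111000"  (len 10)
t=21: "001111000"  (len 9)
t=22: "01111000"  (len 8)
t=23: "1111000"  (len 7)
t=24: "1110001000"  (len 10)
t=25: "1100010001"  (len 10)

110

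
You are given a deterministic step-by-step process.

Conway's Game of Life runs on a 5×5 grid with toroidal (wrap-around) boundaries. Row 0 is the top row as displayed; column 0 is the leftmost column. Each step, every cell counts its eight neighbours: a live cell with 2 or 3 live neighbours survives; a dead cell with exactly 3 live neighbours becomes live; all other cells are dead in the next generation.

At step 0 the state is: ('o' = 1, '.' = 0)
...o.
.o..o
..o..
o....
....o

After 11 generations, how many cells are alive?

2

0) ...o.
.o..o
..o..
o....
....o
1) o..oo
..oo.
oo...
.....
....o
2) o.o..
..oo.
.oo..
o....
o..oo
3) o.o..
...o.
.ooo.
o.oo.
o..o.
4) .ooo.
...oo
.o...
o....
o..o.
5) oo...
oo.oo
o...o
oo..o
o..o.
6) ...o.
..oo.
..o..
.o.o.
..o..
7) ...o.
..oo.
.o...
.o.o.
..oo.
8) ....o
..oo.
.o.o.
.o.o.
...oo
9) ..o.o
..ooo
.o.oo
o..o.
o.ooo
10) .....
.o...
.o...
.....
o.o..
11) .o...
.....
.....
.o...
.....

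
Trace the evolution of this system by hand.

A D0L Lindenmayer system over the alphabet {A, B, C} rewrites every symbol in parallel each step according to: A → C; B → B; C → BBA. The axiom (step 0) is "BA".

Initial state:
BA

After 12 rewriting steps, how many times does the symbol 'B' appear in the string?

13

step 0: BA
step 1: BC
step 2: BBBA
step 3: BBBC
step 4: BBBBBA
step 5: BBBBBC
step 6: BBBBBBBA
step 7: BBBBBBBC
step 8: BBBBBBBBBA
step 9: BBBBBBBBBC
step 10: BBBBBBBBBBBA
step 11: BBBBBBBBBBBC
step 12: BBBBBBBBBBBBBA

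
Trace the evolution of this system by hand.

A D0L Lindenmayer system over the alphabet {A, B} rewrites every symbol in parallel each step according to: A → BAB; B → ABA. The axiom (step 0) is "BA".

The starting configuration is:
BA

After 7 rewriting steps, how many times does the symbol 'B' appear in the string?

[0] BA
[1] ABABAB
[2] BABABABABABABABABA
[3] ABABABABABABABABABABABABABABABABABABABABABABABABABABAB
[4] BABABABABABABABABABABABABABABABABABABABABABABABABABABABABA…BABABABABABABABABABABABABABABABABABABABABABABABABABABABABA  (len 162)
[5] ABABABABABABABABABABABABABABABABABABABABABABABABABABABABAB…ABABABABABABABABABABABABABABABABABABABABABABABABABABABABAB  (len 486)
[6] BABABABABABABABABABABABABABABABABABABABABABABABABABABABABA…BABABABABABABABABABABABABABABABABABABABABABABABABABABABABA  (len 1458)
[7] ABABABABABABABABABABABABABABABABABABABABABABABABABABABABAB…ABABABABABABABABABABABABABABABABABABABABABABABABABABABABAB  (len 4374)

2187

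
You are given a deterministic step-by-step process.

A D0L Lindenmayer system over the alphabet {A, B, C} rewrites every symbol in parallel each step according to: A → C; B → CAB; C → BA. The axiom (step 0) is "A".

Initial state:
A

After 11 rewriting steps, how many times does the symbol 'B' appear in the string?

[0] A
[1] C
[2] BA
[3] CABC
[4] BACCABBA
[5] CABCBABACCABCABC
[6] BACCABBACABCCABCBABACCABBACCABBA
[7] CABCBABACCABCABCBACCABBABACCABBACABCCABCBABACCABCABCBABACCABCABC
[8] BACCABBACABCCABCBABACCABBACCABBACABCBABACCABCABCCABCBABACC…BABACCABBACABCCABCBABACCABBACCABBACABCCABCBABACCABBACCABBA  (len 128)
[9] CABCBABACCABCABCBACCABBABACCABBACABCCABCBABACCABCABCBABACC…BACCABCABCBACCABBABACCABBACABCCABCBABACCABCABCBABACCABCABC  (len 256)
[10] BACCABBACABCCABCBABACCABBACCABBACABCBABACCABCABCCABCBABACC…BABACCABBACABCCABCBABACCABBACCABBACABCCABCBABACCABBACCABBA  (len 512)
[11] CABCBABACCABCABCBACCABBABACCABBACABCCABCBABACCABCABCBABACC…BACCABCABCBACCABBABACCABBACABCCABCBABACCABCABCBABACCABCABC  (len 1024)

341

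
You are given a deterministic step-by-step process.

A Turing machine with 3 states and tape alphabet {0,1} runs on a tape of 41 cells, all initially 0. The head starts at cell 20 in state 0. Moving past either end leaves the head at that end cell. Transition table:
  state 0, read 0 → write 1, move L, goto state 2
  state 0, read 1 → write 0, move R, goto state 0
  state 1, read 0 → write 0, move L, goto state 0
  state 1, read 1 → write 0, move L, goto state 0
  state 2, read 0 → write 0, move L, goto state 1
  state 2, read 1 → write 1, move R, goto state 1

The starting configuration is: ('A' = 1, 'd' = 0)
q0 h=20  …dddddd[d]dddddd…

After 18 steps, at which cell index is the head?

t=0: q0 h=20  …dddddd[d]dddddd…
t=1: q2 h=19  …dddddd[d]Addddd…
t=2: q1 h=18  …dddddd[d]dAdddd…
t=3: q0 h=17  …dddddd[d]ddAddd…
t=4: q2 h=16  …dddddd[d]AddAdd…
t=5: q1 h=15  …dddddd[d]dAddAd…
t=6: q0 h=14  …dddddd[d]ddAddA…
t=7: q2 h=13  …dddddd[d]AddAdd…
t=8: q1 h=12  …dddddd[d]dAddAd…
t=9: q0 h=11  …dddddd[d]ddAddA…
t=10: q2 h=10  …dddddd[d]AddAdd…
t=11: q1 h= 9  …dddddd[d]dAddAd…
t=12: q0 h= 8  …dddddd[d]ddAddA…
t=13: q2 h= 7  …dddddd[d]AddAdd…
t=14: q1 h= 6  |dddddd[d]dAddAd…
t=15: q0 h= 5  |ddddd[d]ddAddA…
t=16: q2 h= 4  |dddd[d]AddAdd…
t=17: q1 h= 3  |ddd[d]dAddAd…
t=18: q0 h= 2  |dd[d]ddAddA…

2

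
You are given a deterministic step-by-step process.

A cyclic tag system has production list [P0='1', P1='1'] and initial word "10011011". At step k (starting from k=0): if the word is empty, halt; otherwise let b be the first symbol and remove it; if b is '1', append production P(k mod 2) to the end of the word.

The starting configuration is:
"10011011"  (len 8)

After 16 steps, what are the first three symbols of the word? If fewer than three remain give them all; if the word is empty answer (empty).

111

t=0: "10011011"  (len 8)
t=1: "00110111"  (len 8)
t=2: "0110111"  (len 7)
t=3: "110111"  (len 6)
t=4: "101111"  (len 6)
t=5: "011111"  (len 6)
t=6: "11111"  (len 5)
t=7: "11111"  (len 5)
t=8: "11111"  (len 5)
t=9: "11111"  (len 5)
t=10: "11111"  (len 5)
t=11: "11111"  (len 5)
t=12: "11111"  (len 5)
t=13: "11111"  (len 5)
t=14: "11111"  (len 5)
t=15: "11111"  (len 5)
t=16: "11111"  (len 5)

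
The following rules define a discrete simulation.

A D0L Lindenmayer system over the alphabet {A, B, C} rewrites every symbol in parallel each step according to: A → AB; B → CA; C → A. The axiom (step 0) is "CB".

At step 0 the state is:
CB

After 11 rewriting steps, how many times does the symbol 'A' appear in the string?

gen 0: CB
gen 1: ACA
gen 2: ABAAB
gen 3: ABCAABABCA
gen 4: ABCAAABABCAABCAAAB
gen 5: ABCAAABABABCAABCAAABABCAAABABABCA
gen 6: ABCAAABABABCAABCAABCAAABABCAAABABABCAABCAAABABABCAABCAABCAAAB
gen 7: ABCAAABABABCAABCAABCAAABABCAAABABCAAABABABCAABCAAABABABCAABCAABCAAABABCAAABABABCAABCAABCAAABABCAAABABCAAABABABCA
gen 8: ABCAAABABABCAABCAABCAAABABCAAABABCAAABABABCAABCAAABABABCAA…BABCAAABABCAAABABABCAABCAAABABABCAABCAAABABABCAABCAABCAAAB  (len 206)
gen 9: ABCAAABABABCAABCAABCAAABABCAAABABCAAABABABCAABCAAABABABCAA…BCAABCAABCAAABABCAAABABABCAABCAABCAAABABCAAABABCAAABABABCA  (len 379)
gen 10: ABCAAABABABCAABCAABCAAABABCAAABABCAAABABABCAABCAAABABABCAA…BABCAAABABCAAABABABCAABCAAABABABCAABCAAABABABCAABCAABCAAAB  (len 697)
gen 11: ABCAAABABABCAABCAABCAAABABCAAABABCAAABABABCAABCAAABABABCAA…BCAABCAABCAAABABCAAABABABCAABCAABCAAABABCAAABABCAAABABABCA  (len 1282)

697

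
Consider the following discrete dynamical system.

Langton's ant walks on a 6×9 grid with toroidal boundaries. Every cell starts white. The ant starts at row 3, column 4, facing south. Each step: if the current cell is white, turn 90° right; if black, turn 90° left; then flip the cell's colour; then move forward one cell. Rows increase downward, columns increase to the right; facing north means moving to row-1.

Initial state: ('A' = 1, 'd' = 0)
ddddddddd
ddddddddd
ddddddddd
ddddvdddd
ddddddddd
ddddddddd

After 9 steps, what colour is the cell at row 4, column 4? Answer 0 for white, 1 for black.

step 0: ddddddddd
ddddddddd
ddddddddd
ddddvdddd
ddddddddd
ddddddddd
step 1: ddddddddd
ddddddddd
ddddddddd
ddd<Adddd
ddddddddd
ddddddddd
step 2: ddddddddd
ddddddddd
ddd^ddddd
dddAAdddd
ddddddddd
ddddddddd
step 3: ddddddddd
ddddddddd
dddA>dddd
dddAAdddd
ddddddddd
ddddddddd
step 4: ddddddddd
ddddddddd
dddAAdddd
dddAvdddd
ddddddddd
ddddddddd
step 5: ddddddddd
ddddddddd
dddAAdddd
dddAd>ddd
ddddddddd
ddddddddd
step 6: ddddddddd
ddddddddd
dddAAdddd
dddAdAddd
dddddvddd
ddddddddd
step 7: ddddddddd
ddddddddd
dddAAdddd
dddAdAddd
dddd<Addd
ddddddddd
step 8: ddddddddd
ddddddddd
dddAAdddd
dddA^Addd
ddddAAddd
ddddddddd
step 9: ddddddddd
ddddddddd
dddAAdddd
dddAA>ddd
ddddAAddd
ddddddddd

1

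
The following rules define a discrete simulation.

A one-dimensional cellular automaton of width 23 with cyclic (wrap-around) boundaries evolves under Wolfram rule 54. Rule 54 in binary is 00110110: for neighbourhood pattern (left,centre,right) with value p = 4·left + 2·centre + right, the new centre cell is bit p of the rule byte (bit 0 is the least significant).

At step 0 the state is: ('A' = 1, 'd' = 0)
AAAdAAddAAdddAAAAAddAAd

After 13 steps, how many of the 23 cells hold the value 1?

step 0: AAAdAAddAAdddAAAAAddAAd
step 1: dddAddAAddAdAdddddAAddA
step 2: AdAAAAddAAAAAAdddAddAAA
step 3: dAddddAAddddddAdAAAAddd
step 4: AAAddAddAddddAAAddddAdd
step 5: dddAAAAAAAddAdddAddAAAA
step 6: AdAdddddddAAAAdAAAAdddd
step 7: AAAAdddddAddddAddddAddA
step 8: ddddAdddAAAddAAAddAAAAd
step 9: dddAAAdAdddAAdddAAddddA
step 10: AdAdddAAAdAddAdAddAddAA
step 11: dAAAdAdddAAAAAAAAAAAAdd
step 12: AdddAAAdAddddddddddddAd
step 13: AAdAdddAAAddddddddddAAA

9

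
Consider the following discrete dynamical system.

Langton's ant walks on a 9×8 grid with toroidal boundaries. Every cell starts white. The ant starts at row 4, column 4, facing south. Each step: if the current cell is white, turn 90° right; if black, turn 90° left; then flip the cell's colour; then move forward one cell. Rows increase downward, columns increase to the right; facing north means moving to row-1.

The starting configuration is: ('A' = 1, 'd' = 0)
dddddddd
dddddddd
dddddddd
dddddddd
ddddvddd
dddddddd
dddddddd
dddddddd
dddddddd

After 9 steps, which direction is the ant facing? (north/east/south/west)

east

[0] dddddddd
dddddddd
dddddddd
dddddddd
ddddvddd
dddddddd
dddddddd
dddddddd
dddddddd
[1] dddddddd
dddddddd
dddddddd
dddddddd
ddd<Addd
dddddddd
dddddddd
dddddddd
dddddddd
[2] dddddddd
dddddddd
dddddddd
ddd^dddd
dddAAddd
dddddddd
dddddddd
dddddddd
dddddddd
[3] dddddddd
dddddddd
dddddddd
dddA>ddd
dddAAddd
dddddddd
dddddddd
dddddddd
dddddddd
[4] dddddddd
dddddddd
dddddddd
dddAAddd
dddAvddd
dddddddd
dddddddd
dddddddd
dddddddd
[5] dddddddd
dddddddd
dddddddd
dddAAddd
dddAd>dd
dddddddd
dddddddd
dddddddd
dddddddd
[6] dddddddd
dddddddd
dddddddd
dddAAddd
dddAdAdd
dddddvdd
dddddddd
dddddddd
dddddddd
[7] dddddddd
dddddddd
dddddddd
dddAAddd
dddAdAdd
dddd<Add
dddddddd
dddddddd
dddddddd
[8] dddddddd
dddddddd
dddddddd
dddAAddd
dddA^Add
ddddAAdd
dddddddd
dddddddd
dddddddd
[9] dddddddd
dddddddd
dddddddd
dddAAddd
dddAA>dd
ddddAAdd
dddddddd
dddddddd
dddddddd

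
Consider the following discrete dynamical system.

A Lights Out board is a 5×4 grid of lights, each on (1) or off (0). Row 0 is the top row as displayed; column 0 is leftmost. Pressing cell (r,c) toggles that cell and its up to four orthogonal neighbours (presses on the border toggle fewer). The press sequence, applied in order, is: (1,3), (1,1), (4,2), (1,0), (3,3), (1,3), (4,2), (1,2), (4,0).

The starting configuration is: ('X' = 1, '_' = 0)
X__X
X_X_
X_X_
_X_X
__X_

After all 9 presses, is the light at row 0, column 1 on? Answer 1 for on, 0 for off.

1

0) X__X
X_X_
X_X_
_X_X
__X_
1) X___
X__X
X_XX
_X_X
__X_
2) XX__
_XXX
XXXX
_X_X
__X_
3) XX__
_XXX
XXXX
_XXX
_X_X
4) _X__
X_XX
_XXX
_XXX
_X_X
5) _X__
X_XX
_XX_
_X__
_X__
6) _X_X
X___
_XXX
_X__
_X__
7) _X_X
X___
_XXX
_XX_
__XX
8) _XXX
XXXX
_X_X
_XX_
__XX
9) _XXX
XXXX
_X_X
XXX_
XXXX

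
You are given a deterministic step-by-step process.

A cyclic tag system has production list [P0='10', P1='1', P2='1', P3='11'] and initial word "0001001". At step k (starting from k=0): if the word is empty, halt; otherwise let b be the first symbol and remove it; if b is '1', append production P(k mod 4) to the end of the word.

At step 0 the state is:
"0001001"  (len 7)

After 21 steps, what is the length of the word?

8

gen 0: "0001001"  (len 7)
gen 1: "001001"  (len 6)
gen 2: "01001"  (len 5)
gen 3: "1001"  (len 4)
gen 4: "00111"  (len 5)
gen 5: "0111"  (len 4)
gen 6: "111"  (len 3)
gen 7: "111"  (len 3)
gen 8: "1111"  (len 4)
gen 9: "11110"  (len 5)
gen 10: "11101"  (len 5)
gen 11: "11011"  (len 5)
gen 12: "101111"  (len 6)
gen 13: "0111110"  (len 7)
gen 14: "111110"  (len 6)
gen 15: "111101"  (len 6)
gen 16: "1110111"  (len 7)
gen 17: "11011110"  (len 8)
gen 18: "10111101"  (len 8)
gen 19: "01111011"  (len 8)
gen 20: "1111011"  (len 7)
gen 21: "11101110"  (len 8)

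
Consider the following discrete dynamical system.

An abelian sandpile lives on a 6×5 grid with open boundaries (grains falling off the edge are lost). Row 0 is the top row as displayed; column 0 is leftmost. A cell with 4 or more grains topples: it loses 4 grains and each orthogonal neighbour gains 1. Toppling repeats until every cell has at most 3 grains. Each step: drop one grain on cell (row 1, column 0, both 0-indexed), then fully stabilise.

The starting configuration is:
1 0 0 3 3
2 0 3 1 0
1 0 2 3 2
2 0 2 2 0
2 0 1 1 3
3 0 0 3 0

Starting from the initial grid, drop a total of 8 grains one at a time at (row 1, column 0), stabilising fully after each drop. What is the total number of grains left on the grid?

step 0: 1 0 0 3 3
2 0 3 1 0
1 0 2 3 2
2 0 2 2 0
2 0 1 1 3
3 0 0 3 0
step 1: 1 0 0 3 3
3 0 3 1 0
1 0 2 3 2
2 0 2 2 0
2 0 1 1 3
3 0 0 3 0
step 2: 2 0 0 3 3
0 1 3 1 0
2 0 2 3 2
2 0 2 2 0
2 0 1 1 3
3 0 0 3 0
step 3: 2 0 0 3 3
1 1 3 1 0
2 0 2 3 2
2 0 2 2 0
2 0 1 1 3
3 0 0 3 0
step 4: 2 0 0 3 3
2 1 3 1 0
2 0 2 3 2
2 0 2 2 0
2 0 1 1 3
3 0 0 3 0
step 5: 2 0 0 3 3
3 1 3 1 0
2 0 2 3 2
2 0 2 2 0
2 0 1 1 3
3 0 0 3 0
step 6: 3 0 0 3 3
0 2 3 1 0
3 0 2 3 2
2 0 2 2 0
2 0 1 1 3
3 0 0 3 0
step 7: 3 0 0 3 3
1 2 3 1 0
3 0 2 3 2
2 0 2 2 0
2 0 1 1 3
3 0 0 3 0
step 8: 3 0 0 3 3
2 2 3 1 0
3 0 2 3 2
2 0 2 2 0
2 0 1 1 3
3 0 0 3 0

46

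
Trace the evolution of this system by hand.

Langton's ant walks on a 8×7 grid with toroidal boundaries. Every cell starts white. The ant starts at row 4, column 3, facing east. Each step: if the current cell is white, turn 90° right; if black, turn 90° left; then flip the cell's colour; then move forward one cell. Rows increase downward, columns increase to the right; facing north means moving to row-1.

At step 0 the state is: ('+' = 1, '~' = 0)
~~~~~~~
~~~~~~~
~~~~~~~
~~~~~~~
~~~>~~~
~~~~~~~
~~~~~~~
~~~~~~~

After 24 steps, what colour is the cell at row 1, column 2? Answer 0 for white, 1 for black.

1

gen 0: ~~~~~~~
~~~~~~~
~~~~~~~
~~~~~~~
~~~>~~~
~~~~~~~
~~~~~~~
~~~~~~~
gen 1: ~~~~~~~
~~~~~~~
~~~~~~~
~~~~~~~
~~~+~~~
~~~v~~~
~~~~~~~
~~~~~~~
gen 2: ~~~~~~~
~~~~~~~
~~~~~~~
~~~~~~~
~~~+~~~
~~<+~~~
~~~~~~~
~~~~~~~
gen 3: ~~~~~~~
~~~~~~~
~~~~~~~
~~~~~~~
~~^+~~~
~~++~~~
~~~~~~~
~~~~~~~
gen 4: ~~~~~~~
~~~~~~~
~~~~~~~
~~~~~~~
~~+>~~~
~~++~~~
~~~~~~~
~~~~~~~
gen 5: ~~~~~~~
~~~~~~~
~~~~~~~
~~~^~~~
~~+~~~~
~~++~~~
~~~~~~~
~~~~~~~
gen 6: ~~~~~~~
~~~~~~~
~~~~~~~
~~~+>~~
~~+~~~~
~~++~~~
~~~~~~~
~~~~~~~
gen 7: ~~~~~~~
~~~~~~~
~~~~~~~
~~~++~~
~~+~v~~
~~++~~~
~~~~~~~
~~~~~~~
gen 8: ~~~~~~~
~~~~~~~
~~~~~~~
~~~++~~
~~+<+~~
~~++~~~
~~~~~~~
~~~~~~~
gen 9: ~~~~~~~
~~~~~~~
~~~~~~~
~~~^+~~
~~+++~~
~~++~~~
~~~~~~~
~~~~~~~
gen 10: ~~~~~~~
~~~~~~~
~~~~~~~
~~<~+~~
~~+++~~
~~++~~~
~~~~~~~
~~~~~~~
gen 11: ~~~~~~~
~~~~~~~
~~^~~~~
~~+~+~~
~~+++~~
~~++~~~
~~~~~~~
~~~~~~~
gen 12: ~~~~~~~
~~~~~~~
~~+>~~~
~~+~+~~
~~+++~~
~~++~~~
~~~~~~~
~~~~~~~
gen 13: ~~~~~~~
~~~~~~~
~~++~~~
~~+v+~~
~~+++~~
~~++~~~
~~~~~~~
~~~~~~~
gen 14: ~~~~~~~
~~~~~~~
~~++~~~
~~<++~~
~~+++~~
~~++~~~
~~~~~~~
~~~~~~~
gen 15: ~~~~~~~
~~~~~~~
~~++~~~
~~~++~~
~~v++~~
~~++~~~
~~~~~~~
~~~~~~~
gen 16: ~~~~~~~
~~~~~~~
~~++~~~
~~~++~~
~~~>+~~
~~++~~~
~~~~~~~
~~~~~~~
gen 17: ~~~~~~~
~~~~~~~
~~++~~~
~~~^+~~
~~~~+~~
~~++~~~
~~~~~~~
~~~~~~~
gen 18: ~~~~~~~
~~~~~~~
~~++~~~
~~<~+~~
~~~~+~~
~~++~~~
~~~~~~~
~~~~~~~
gen 19: ~~~~~~~
~~~~~~~
~~^+~~~
~~+~+~~
~~~~+~~
~~++~~~
~~~~~~~
~~~~~~~
gen 20: ~~~~~~~
~~~~~~~
~<~+~~~
~~+~+~~
~~~~+~~
~~++~~~
~~~~~~~
~~~~~~~
gen 21: ~~~~~~~
~^~~~~~
~+~+~~~
~~+~+~~
~~~~+~~
~~++~~~
~~~~~~~
~~~~~~~
gen 22: ~~~~~~~
~+>~~~~
~+~+~~~
~~+~+~~
~~~~+~~
~~++~~~
~~~~~~~
~~~~~~~
gen 23: ~~~~~~~
~++~~~~
~+v+~~~
~~+~+~~
~~~~+~~
~~++~~~
~~~~~~~
~~~~~~~
gen 24: ~~~~~~~
~++~~~~
~<++~~~
~~+~+~~
~~~~+~~
~~++~~~
~~~~~~~
~~~~~~~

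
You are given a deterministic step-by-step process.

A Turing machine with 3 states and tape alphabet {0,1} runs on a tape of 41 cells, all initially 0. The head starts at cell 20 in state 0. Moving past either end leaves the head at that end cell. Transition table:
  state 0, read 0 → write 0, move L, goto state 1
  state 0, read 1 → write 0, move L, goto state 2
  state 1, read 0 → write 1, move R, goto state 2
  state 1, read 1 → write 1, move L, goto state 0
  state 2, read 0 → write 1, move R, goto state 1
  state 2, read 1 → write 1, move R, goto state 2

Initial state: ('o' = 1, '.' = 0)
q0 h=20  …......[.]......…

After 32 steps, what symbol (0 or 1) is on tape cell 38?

1

gen 0: q0 h=20  …......[.]......…
gen 1: q1 h=19  …......[.]......…
gen 2: q2 h=20  ….....o[.]......…
gen 3: q1 h=21  …....oo[.]......…
gen 4: q2 h=22  …...ooo[.]......…
gen 5: q1 h=23  …..oooo[.]......…
gen 6: q2 h=24  ….ooooo[.]......…
gen 7: q1 h=25  …oooooo[.]......…
gen 8: q2 h=26  …oooooo[.]......…
gen 9: q1 h=27  …oooooo[.]......…
gen 10: q2 h=28  …oooooo[.]......…
gen 11: q1 h=29  …oooooo[.]......…
gen 12: q2 h=30  …oooooo[.]......…
gen 13: q1 h=31  …oooooo[.]......…
gen 14: q2 h=32  …oooooo[.]......…
gen 15: q1 h=33  …oooooo[.]......…
gen 16: q2 h=34  …oooooo[.]......|
gen 17: q1 h=35  …oooooo[.].....|
gen 18: q2 h=36  …oooooo[.]....|
gen 19: q1 h=37  …oooooo[.]...|
gen 20: q2 h=38  …oooooo[.]..|
gen 21: q1 h=39  …oooooo[.].|
gen 22: q2 h=40  …oooooo[.]|
gen 23: q1 h=40  …oooooo[o]|
gen 24: q0 h=39  …oooooo[o]o|
gen 25: q2 h=38  …oooooo[o].o|
gen 26: q2 h=39  …oooooo[.]o|
gen 27: q1 h=40  …oooooo[o]|
gen 28: q0 h=39  …oooooo[o]o|
gen 29: q2 h=38  …oooooo[o].o|
gen 30: q2 h=39  …oooooo[.]o|
gen 31: q1 h=40  …oooooo[o]|
gen 32: q0 h=39  …oooooo[o]o|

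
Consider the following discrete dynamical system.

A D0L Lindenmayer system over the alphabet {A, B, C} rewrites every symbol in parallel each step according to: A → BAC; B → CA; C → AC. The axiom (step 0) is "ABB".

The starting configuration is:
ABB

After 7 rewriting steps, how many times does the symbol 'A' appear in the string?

0) ABB
1) BACCACA
2) CABACACACBACACBAC
3) ACBACCABACACBACACBACACCABACACBACACCABACAC
4) BACACCABACACACBACCABACACBACACCABACACBACACCABACACBACACACBACCABACACBACACCABACACBACACACBACCABACACBACAC
5) CABACACBACACACBACCABACACBACACBACACCABACACACBACCABACACBACAC…BACACCABACACBACACBACACCABACACACBACCABACACBACACCABACACBACAC  (len 239)
6) ACBACCABACACBACACCABACACBACACBACACCABACACACBACCABACACBACAC…ACBACCABACACBACACCABACACBACACACBACCABACACBACACCABACACBACAC  (len 577)
7) BACACCABACACACBACCABACACBACACCABACACBACACACBACCABACACBACAC…ACBACCABACACBACACCABACACBACACACBACCABACACBACACCABACACBACAC  (len 1393)

577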